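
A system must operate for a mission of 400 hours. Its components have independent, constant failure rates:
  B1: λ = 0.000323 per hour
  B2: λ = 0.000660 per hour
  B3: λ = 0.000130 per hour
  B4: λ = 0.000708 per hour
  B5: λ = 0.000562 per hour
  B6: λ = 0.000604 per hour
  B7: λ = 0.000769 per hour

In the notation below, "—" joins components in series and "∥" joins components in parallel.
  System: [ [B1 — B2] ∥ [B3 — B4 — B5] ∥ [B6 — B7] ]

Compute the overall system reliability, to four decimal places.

R(B1) = exp(−0.000323 × 400) = 0.878798
R(B2) = exp(−0.000660 × 400) = 0.767974
R(B3) = exp(−0.000130 × 400) = 0.949329
R(B4) = exp(−0.000708 × 400) = 0.753369
R(B5) = exp(−0.000562 × 400) = 0.798676
R(B6) = exp(−0.000604 × 400) = 0.785370
R(B7) = exp(−0.000769 × 400) = 0.735209
Series (B1 and B2): 0.878798 × 0.767974 = 0.674894
Series (B3, B4, and B5): 0.949329 × 0.753369 × 0.798676 = 0.571209
Series (B6 and B7): 0.785370 × 0.735209 = 0.577411
Parallel ([0.674894], [0.571209], and [0.577411]): 1 − (1 − 0.674894)(1 − 0.571209)(1 − 0.577411) = 0.9411

0.9411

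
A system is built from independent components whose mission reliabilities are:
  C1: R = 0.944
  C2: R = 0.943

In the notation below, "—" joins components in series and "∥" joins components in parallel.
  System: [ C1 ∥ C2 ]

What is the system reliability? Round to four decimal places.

Parallel (C1 and C2): 1 − (1 − 0.944000)(1 − 0.943000) = 0.9968

0.9968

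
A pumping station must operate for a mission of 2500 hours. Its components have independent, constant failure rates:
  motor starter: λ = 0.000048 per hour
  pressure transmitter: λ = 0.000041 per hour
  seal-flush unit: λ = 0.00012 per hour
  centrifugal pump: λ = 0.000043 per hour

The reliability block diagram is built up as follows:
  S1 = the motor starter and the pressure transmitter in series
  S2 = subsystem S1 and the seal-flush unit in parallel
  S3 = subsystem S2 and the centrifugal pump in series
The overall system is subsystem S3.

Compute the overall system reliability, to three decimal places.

0.852

R(motor starter) = exp(−0.000048 × 2500) = 0.88692
R(pressure transmitter) = exp(−0.000041 × 2500) = 0.90258
R(seal-flush unit) = exp(−0.00012 × 2500) = 0.74082
R(centrifugal pump) = exp(−0.000043 × 2500) = 0.89808
Series (motor starter and pressure transmitter): 0.88692 × 0.90258 = 0.80052
Parallel ([0.80052] and seal-flush unit): 1 − (1 − 0.80052)(1 − 0.74082) = 0.94830
Series ([0.94830] and centrifugal pump): 0.94830 × 0.89808 = 0.852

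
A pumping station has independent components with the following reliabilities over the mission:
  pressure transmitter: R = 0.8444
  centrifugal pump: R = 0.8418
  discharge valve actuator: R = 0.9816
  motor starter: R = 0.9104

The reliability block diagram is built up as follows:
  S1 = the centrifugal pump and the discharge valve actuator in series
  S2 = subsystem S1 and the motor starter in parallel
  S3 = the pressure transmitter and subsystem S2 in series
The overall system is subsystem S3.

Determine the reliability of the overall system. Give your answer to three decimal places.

0.831

Series (centrifugal pump and discharge valve actuator): 0.84180 × 0.98160 = 0.82631
Parallel ([0.82631] and motor starter): 1 − (1 − 0.82631)(1 − 0.91040) = 0.98444
Series (pressure transmitter and [0.98444]): 0.84440 × 0.98444 = 0.831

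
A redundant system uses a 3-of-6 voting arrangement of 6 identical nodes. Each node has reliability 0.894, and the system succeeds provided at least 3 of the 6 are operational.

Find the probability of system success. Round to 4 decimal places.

R = Σ_{i=3}^{6} C(6,i) p^i (1−p)^{6−i} with p = 0.894
C(6,3)·0.894^3·0.106^3 = 0.017020
C(6,4)·0.894^4·0.106^2 = 0.107660
C(6,5)·0.894^5·0.106^1 = 0.363199
C(6,6)·0.894^6·0.106^0 = 0.510535
Sum = 0.9984

0.9984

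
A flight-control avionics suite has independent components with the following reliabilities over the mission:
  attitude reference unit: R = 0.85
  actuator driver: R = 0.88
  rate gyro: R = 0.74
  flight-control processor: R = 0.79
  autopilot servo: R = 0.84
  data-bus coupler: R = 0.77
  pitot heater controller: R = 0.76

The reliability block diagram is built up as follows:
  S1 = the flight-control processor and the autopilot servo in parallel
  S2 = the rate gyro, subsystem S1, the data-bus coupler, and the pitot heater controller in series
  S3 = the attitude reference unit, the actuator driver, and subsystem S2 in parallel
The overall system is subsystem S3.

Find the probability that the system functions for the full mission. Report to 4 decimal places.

0.9895

Parallel (flight-control processor and autopilot servo): 1 − (1 − 0.790000)(1 − 0.840000) = 0.966400
Series (rate gyro, [0.966400], data-bus coupler, and pitot heater controller): 0.740000 × 0.966400 × 0.770000 × 0.760000 = 0.418498
Parallel (attitude reference unit, actuator driver, and [0.418498]): 1 − (1 − 0.850000)(1 − 0.880000)(1 − 0.418498) = 0.9895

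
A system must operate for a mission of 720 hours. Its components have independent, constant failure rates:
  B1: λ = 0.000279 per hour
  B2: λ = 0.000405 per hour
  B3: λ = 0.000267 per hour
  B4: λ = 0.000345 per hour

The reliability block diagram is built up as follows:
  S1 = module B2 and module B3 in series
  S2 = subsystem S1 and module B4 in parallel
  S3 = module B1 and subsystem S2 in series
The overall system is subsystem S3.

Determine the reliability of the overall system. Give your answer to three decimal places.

R(B1) = exp(−0.000279 × 720) = 0.81801
R(B2) = exp(−0.000405 × 720) = 0.74707
R(B3) = exp(−0.000267 × 720) = 0.82511
R(B4) = exp(−0.000345 × 720) = 0.78005
Series (B2 and B3): 0.74707 × 0.82511 = 0.61641
Parallel ([0.61641] and B4): 1 − (1 − 0.61641)(1 − 0.78005) = 0.91563
Series (B1 and [0.91563]): 0.81801 × 0.91563 = 0.749

0.749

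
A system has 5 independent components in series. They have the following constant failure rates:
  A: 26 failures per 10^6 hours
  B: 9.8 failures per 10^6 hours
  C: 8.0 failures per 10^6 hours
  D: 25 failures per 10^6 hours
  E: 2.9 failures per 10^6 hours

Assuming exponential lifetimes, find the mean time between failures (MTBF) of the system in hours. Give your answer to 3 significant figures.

Series of exponential components: λ_sys = Σ λ_i
λ_sys = 0.000026 + 0.0000098 + 0.0000080 + 0.000025 + 0.0000029 = 7.1700e-05 /h
MTBF = 1 / λ_sys = 13900 h

13900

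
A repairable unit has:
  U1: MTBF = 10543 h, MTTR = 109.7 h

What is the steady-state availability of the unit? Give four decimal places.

0.9897

A(U1) = MTBF/(MTBF+MTTR) = 10543/(10543+109.7) = 0.9897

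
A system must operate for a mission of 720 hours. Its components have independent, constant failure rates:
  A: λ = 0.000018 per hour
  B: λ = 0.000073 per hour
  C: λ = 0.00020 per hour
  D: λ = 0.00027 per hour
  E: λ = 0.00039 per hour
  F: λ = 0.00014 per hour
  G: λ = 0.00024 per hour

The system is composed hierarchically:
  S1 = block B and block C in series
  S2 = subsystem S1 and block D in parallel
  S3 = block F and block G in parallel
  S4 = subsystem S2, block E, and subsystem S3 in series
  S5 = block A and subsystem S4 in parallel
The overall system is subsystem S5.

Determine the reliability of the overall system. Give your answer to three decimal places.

R(A) = exp(−0.000018 × 720) = 0.98712
R(B) = exp(−0.000073 × 720) = 0.94880
R(C) = exp(−0.00020 × 720) = 0.86589
R(D) = exp(−0.00027 × 720) = 0.82333
R(E) = exp(−0.00039 × 720) = 0.75518
R(F) = exp(−0.00014 × 720) = 0.90411
R(G) = exp(−0.00024 × 720) = 0.84131
Series (B and C): 0.94880 × 0.86589 = 0.82156
Parallel ([0.82156] and D): 1 − (1 − 0.82156)(1 − 0.82333) = 0.96848
Parallel (F and G): 1 − (1 − 0.90411)(1 − 0.84131) = 0.98478
Series ([0.96848], E, and [0.98478]): 0.96848 × 0.75518 × 0.98478 = 0.72025
Parallel (A and [0.72025]): 1 − (1 − 0.98712)(1 − 0.72025) = 0.996

0.996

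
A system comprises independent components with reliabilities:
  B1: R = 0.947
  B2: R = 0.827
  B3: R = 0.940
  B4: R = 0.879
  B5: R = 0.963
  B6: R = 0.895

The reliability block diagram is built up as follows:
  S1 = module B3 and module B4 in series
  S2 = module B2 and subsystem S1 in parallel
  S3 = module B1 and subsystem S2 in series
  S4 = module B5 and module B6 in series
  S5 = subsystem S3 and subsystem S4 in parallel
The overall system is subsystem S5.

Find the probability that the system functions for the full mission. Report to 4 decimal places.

0.9887

Series (B3 and B4): 0.940000 × 0.879000 = 0.826260
Parallel (B2 and [0.826260]): 1 − (1 − 0.827000)(1 − 0.826260) = 0.969943
Series (B1 and [0.969943]): 0.947000 × 0.969943 = 0.918536
Series (B5 and B6): 0.963000 × 0.895000 = 0.861885
Parallel ([0.918536] and [0.861885]): 1 − (1 − 0.918536)(1 − 0.861885) = 0.9887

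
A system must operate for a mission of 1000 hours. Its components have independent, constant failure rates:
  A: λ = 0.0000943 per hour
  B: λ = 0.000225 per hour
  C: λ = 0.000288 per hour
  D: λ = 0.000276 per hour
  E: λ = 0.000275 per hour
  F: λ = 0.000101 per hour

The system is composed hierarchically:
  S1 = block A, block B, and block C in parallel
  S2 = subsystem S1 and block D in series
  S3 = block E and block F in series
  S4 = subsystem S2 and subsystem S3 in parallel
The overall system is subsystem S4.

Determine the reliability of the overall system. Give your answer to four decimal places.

R(A) = exp(−0.0000943 × 1000) = 0.910010
R(B) = exp(−0.000225 × 1000) = 0.798516
R(C) = exp(−0.000288 × 1000) = 0.749762
R(D) = exp(−0.000276 × 1000) = 0.758813
R(E) = exp(−0.000275 × 1000) = 0.759572
R(F) = exp(−0.000101 × 1000) = 0.903933
Parallel (A, B, and C): 1 − (1 − 0.910010)(1 − 0.798516)(1 − 0.749762) = 0.995463
Series ([0.995463] and D): 0.995463 × 0.758813 = 0.755370
Series (E and F): 0.759572 × 0.903933 = 0.686602
Parallel ([0.755370] and [0.686602]): 1 − (1 − 0.755370)(1 − 0.686602) = 0.9233

0.9233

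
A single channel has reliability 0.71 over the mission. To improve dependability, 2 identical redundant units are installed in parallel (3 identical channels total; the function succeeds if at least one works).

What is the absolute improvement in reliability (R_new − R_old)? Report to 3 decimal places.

R_before = 0.71
R_after = 1 − (1 − 0.71)^3 = 0.976
ΔR = 0.976 − 0.71 = 0.266

0.266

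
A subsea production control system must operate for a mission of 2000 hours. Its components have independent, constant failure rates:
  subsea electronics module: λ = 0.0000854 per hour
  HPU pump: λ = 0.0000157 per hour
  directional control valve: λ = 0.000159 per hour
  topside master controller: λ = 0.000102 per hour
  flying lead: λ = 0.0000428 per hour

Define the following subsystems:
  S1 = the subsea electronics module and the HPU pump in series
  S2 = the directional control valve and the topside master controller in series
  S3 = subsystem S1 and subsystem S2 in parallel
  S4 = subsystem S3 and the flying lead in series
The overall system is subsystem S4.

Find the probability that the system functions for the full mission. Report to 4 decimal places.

0.8496

R(subsea electronics module) = exp(−0.0000854 × 2000) = 0.842990
R(HPU pump) = exp(−0.0000157 × 2000) = 0.969088
R(directional control valve) = exp(−0.000159 × 2000) = 0.727603
R(topside master controller) = exp(−0.000102 × 2000) = 0.815462
R(flying lead) = exp(−0.0000428 × 2000) = 0.917961
Series (subsea electronics module and HPU pump): 0.842990 × 0.969088 = 0.816931
Series (directional control valve and topside master controller): 0.727603 × 0.815462 = 0.593333
Parallel ([0.816931] and [0.593333]): 1 − (1 − 0.816931)(1 − 0.593333) = 0.925552
Series ([0.925552] and flying lead): 0.925552 × 0.917961 = 0.8496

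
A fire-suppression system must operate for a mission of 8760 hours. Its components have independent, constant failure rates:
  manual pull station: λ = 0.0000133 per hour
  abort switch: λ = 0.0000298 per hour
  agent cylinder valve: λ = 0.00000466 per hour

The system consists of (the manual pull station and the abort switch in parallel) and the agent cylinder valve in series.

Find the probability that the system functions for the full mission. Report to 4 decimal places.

0.9357

R(manual pull station) = exp(−0.0000133 × 8760) = 0.890023
R(abort switch) = exp(−0.0000298 × 8760) = 0.770244
R(agent cylinder valve) = exp(−0.00000466 × 8760) = 0.960000
Parallel (manual pull station and abort switch): 1 − (1 − 0.890023)(1 − 0.770244) = 0.974732
Series ([0.974732] and agent cylinder valve): 0.974732 × 0.960000 = 0.9357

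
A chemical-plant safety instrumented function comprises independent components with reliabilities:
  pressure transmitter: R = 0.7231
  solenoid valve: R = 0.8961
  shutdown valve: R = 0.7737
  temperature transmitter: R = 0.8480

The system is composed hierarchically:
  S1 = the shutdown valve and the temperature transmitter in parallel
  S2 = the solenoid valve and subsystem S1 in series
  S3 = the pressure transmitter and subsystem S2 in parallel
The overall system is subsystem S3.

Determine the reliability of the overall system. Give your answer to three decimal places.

Parallel (shutdown valve and temperature transmitter): 1 − (1 − 0.77370)(1 − 0.84800) = 0.96560
Series (solenoid valve and [0.96560]): 0.89610 × 0.96560 = 0.86527
Parallel (pressure transmitter and [0.86527]): 1 − (1 − 0.72310)(1 − 0.86527) = 0.963

0.963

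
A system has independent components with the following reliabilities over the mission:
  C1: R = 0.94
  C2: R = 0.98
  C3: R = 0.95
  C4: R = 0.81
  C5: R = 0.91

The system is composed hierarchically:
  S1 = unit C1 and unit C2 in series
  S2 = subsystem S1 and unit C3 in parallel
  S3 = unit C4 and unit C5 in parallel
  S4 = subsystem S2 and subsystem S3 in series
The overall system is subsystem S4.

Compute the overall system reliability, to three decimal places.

0.979

Series (C1 and C2): 0.94000 × 0.98000 = 0.92120
Parallel ([0.92120] and C3): 1 − (1 − 0.92120)(1 − 0.95000) = 0.99606
Parallel (C4 and C5): 1 − (1 − 0.81000)(1 − 0.91000) = 0.98290
Series ([0.99606] and [0.98290]): 0.99606 × 0.98290 = 0.979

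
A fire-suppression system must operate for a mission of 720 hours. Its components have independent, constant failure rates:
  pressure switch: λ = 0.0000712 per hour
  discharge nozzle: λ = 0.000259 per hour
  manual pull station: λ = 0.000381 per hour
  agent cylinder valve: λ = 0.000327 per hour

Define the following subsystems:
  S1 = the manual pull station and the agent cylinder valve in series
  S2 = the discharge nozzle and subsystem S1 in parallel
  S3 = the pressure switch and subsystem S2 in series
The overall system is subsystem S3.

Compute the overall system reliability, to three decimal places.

R(pressure switch) = exp(−0.0000712 × 720) = 0.95003
R(discharge nozzle) = exp(−0.000259 × 720) = 0.82988
R(manual pull station) = exp(−0.000381 × 720) = 0.76009
R(agent cylinder valve) = exp(−0.000327 × 720) = 0.79022
Series (manual pull station and agent cylinder valve): 0.76009 × 0.79022 = 0.60064
Parallel (discharge nozzle and [0.60064]): 1 − (1 − 0.82988)(1 − 0.60064) = 0.93206
Series (pressure switch and [0.93206]): 0.95003 × 0.93206 = 0.885

0.885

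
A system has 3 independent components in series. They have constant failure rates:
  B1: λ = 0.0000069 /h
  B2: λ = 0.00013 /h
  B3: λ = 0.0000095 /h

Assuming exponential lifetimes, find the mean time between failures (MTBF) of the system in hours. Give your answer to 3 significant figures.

Series of exponential components: λ_sys = Σ λ_i
λ_sys = 0.0000069 + 0.00013 + 0.0000095 = 1.4640e-04 /h
MTBF = 1 / λ_sys = 6830 h

6830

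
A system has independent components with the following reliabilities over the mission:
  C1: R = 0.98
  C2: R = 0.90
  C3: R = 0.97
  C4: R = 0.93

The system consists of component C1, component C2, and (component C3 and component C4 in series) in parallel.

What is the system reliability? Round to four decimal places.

Series (C3 and C4): 0.970000 × 0.930000 = 0.902100
Parallel (C1, C2, and [0.902100]): 1 − (1 − 0.980000)(1 − 0.900000)(1 − 0.902100) = 0.9998

0.9998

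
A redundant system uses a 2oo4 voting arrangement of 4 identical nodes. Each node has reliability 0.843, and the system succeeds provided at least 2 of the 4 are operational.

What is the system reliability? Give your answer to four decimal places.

R = Σ_{i=2}^{4} C(4,i) p^i (1−p)^{4−i} with p = 0.843
C(4,2)·0.843^2·0.157^2 = 0.105101
C(4,3)·0.843^3·0.157^1 = 0.376220
C(4,4)·0.843^4·0.157^0 = 0.505022
Sum = 0.9863

0.9863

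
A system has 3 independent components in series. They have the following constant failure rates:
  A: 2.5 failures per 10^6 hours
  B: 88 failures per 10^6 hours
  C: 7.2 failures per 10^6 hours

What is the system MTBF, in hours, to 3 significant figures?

Series of exponential components: λ_sys = Σ λ_i
λ_sys = 0.0000025 + 0.000088 + 0.0000072 = 9.7700e-05 /h
MTBF = 1 / λ_sys = 10200 h

10200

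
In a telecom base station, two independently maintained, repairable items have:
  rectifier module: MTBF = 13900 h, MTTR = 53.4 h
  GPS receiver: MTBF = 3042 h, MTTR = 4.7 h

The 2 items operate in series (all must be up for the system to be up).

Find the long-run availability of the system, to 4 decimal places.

A(rectifier module) = MTBF/(MTBF+MTTR) = 13900/(13900+53.4) = 0.996173
A(GPS receiver) = MTBF/(MTBF+MTTR) = 3042/(3042+4.7) = 0.998457
Series availability: 0.996173 × 0.998457 = 0.9946

0.9946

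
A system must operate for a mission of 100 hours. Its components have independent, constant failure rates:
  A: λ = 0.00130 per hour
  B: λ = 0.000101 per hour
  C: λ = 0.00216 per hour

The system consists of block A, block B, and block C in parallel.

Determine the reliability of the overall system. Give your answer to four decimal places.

0.9998

R(A) = exp(−0.00130 × 100) = 0.878095
R(B) = exp(−0.000101 × 100) = 0.989951
R(C) = exp(−0.00216 × 100) = 0.805735
Parallel (A, B, and C): 1 − (1 − 0.878095)(1 − 0.989951)(1 − 0.805735) = 0.9998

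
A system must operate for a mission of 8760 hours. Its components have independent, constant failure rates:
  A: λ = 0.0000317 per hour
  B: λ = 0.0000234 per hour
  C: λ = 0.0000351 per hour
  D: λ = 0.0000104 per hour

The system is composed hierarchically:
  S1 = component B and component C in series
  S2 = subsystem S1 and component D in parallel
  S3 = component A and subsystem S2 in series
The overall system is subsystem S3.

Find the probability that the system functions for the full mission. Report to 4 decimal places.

R(A) = exp(−0.0000317 × 8760) = 0.757530
R(B) = exp(−0.0000234 × 8760) = 0.814660
R(C) = exp(−0.0000351 × 8760) = 0.735301
R(D) = exp(−0.0000104 × 8760) = 0.912923
Series (B and C): 0.814660 × 0.735301 = 0.599020
Parallel ([0.599020] and D): 1 − (1 − 0.599020)(1 − 0.912923) = 0.965084
Series (A and [0.965084]): 0.757530 × 0.965084 = 0.7311

0.7311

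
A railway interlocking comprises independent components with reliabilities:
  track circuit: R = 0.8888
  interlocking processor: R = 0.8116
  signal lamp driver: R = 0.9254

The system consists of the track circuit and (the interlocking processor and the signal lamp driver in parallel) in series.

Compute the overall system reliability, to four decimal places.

0.8763

Parallel (interlocking processor and signal lamp driver): 1 − (1 − 0.811600)(1 − 0.925400) = 0.985945
Series (track circuit and [0.985945]): 0.888800 × 0.985945 = 0.8763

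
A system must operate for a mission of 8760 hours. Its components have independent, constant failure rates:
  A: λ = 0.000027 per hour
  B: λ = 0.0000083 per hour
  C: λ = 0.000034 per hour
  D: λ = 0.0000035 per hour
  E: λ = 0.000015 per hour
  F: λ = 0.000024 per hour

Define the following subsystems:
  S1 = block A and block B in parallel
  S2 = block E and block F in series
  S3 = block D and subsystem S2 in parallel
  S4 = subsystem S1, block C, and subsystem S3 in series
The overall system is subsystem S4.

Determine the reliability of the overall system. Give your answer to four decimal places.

R(A) = exp(−0.000027 × 8760) = 0.789370
R(B) = exp(−0.0000083 × 8760) = 0.929872
R(C) = exp(−0.000034 × 8760) = 0.742420
R(D) = exp(−0.0000035 × 8760) = 0.969805
R(E) = exp(−0.000015 × 8760) = 0.876867
R(F) = exp(−0.000024 × 8760) = 0.810390
Parallel (A and B): 1 − (1 − 0.789370)(1 − 0.929872) = 0.985229
Series (E and F): 0.876867 × 0.810390 = 0.710604
Parallel (D and [0.710604]): 1 − (1 − 0.969805)(1 − 0.710604) = 0.991262
Series ([0.985229], C, and [0.991262]): 0.985229 × 0.742420 × 0.991262 = 0.7251

0.7251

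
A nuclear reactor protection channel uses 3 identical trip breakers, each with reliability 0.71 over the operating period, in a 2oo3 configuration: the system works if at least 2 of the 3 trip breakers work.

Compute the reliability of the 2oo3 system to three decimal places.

R = Σ_{i=2}^{3} C(3,i) p^i (1−p)^{3−i} with p = 0.71
C(3,2)·0.71^2·0.29^1 = 0.43857
C(3,3)·0.71^3·0.29^0 = 0.35791
Sum = 0.796

0.796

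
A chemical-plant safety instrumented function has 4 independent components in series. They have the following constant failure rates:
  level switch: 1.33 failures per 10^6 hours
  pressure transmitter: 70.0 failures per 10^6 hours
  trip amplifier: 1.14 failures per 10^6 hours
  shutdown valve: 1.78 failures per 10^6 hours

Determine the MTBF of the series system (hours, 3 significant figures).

Series of exponential components: λ_sys = Σ λ_i
λ_sys = 0.00000133 + 0.0000700 + 0.00000114 + 0.00000178 = 7.4250e-05 /h
MTBF = 1 / λ_sys = 13500 h

13500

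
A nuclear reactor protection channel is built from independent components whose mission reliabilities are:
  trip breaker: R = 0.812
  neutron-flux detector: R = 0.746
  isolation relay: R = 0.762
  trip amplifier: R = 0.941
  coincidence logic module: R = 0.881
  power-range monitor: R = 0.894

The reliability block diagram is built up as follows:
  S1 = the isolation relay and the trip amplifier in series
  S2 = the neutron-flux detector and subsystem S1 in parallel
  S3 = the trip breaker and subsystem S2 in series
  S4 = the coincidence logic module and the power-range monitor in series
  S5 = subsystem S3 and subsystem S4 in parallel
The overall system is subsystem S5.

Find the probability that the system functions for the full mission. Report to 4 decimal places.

0.9477

Series (isolation relay and trip amplifier): 0.762000 × 0.941000 = 0.717042
Parallel (neutron-flux detector and [0.717042]): 1 − (1 − 0.746000)(1 − 0.717042) = 0.928129
Series (trip breaker and [0.928129]): 0.812000 × 0.928129 = 0.753641
Series (coincidence logic module and power-range monitor): 0.881000 × 0.894000 = 0.787614
Parallel ([0.753641] and [0.787614]): 1 − (1 − 0.753641)(1 − 0.787614) = 0.9477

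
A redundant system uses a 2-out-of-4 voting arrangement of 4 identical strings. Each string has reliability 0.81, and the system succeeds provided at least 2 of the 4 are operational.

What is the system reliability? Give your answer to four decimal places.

0.9765

R = Σ_{i=2}^{4} C(4,i) p^i (1−p)^{4−i} with p = 0.81
C(4,2)·0.81^2·0.19^2 = 0.142111
C(4,3)·0.81^3·0.19^1 = 0.403895
C(4,4)·0.81^4·0.19^0 = 0.430467
Sum = 0.9765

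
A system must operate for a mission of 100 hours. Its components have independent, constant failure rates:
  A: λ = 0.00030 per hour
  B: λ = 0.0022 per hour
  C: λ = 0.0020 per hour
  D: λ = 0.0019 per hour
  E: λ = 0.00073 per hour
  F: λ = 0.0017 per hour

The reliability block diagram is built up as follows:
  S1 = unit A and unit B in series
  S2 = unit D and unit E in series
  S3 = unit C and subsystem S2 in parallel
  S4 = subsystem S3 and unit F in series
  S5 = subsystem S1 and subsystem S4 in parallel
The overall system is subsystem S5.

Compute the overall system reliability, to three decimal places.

0.958

R(A) = exp(−0.00030 × 100) = 0.97045
R(B) = exp(−0.0022 × 100) = 0.80252
R(C) = exp(−0.0020 × 100) = 0.81873
R(D) = exp(−0.0019 × 100) = 0.82696
R(E) = exp(−0.00073 × 100) = 0.92960
R(F) = exp(−0.0017 × 100) = 0.84366
Series (A and B): 0.97045 × 0.80252 = 0.77881
Series (D and E): 0.82696 × 0.92960 = 0.76874
Parallel (C and [0.76874]): 1 − (1 − 0.81873)(1 − 0.76874) = 0.95808
Series ([0.95808] and F): 0.95808 × 0.84366 = 0.80829
Parallel ([0.77881] and [0.80829]): 1 − (1 − 0.77881)(1 − 0.80829) = 0.958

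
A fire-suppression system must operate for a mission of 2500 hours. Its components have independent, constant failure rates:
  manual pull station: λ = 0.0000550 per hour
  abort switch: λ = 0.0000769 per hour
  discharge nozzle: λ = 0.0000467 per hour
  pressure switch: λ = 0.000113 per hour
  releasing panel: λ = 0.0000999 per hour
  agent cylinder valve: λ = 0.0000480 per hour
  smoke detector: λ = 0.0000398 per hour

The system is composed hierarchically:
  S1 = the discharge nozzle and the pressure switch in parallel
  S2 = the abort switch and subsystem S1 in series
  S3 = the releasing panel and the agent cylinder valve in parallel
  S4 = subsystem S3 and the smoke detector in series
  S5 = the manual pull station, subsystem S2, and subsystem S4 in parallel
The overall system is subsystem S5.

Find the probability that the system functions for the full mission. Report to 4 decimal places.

R(manual pull station) = exp(−0.0000550 × 2500) = 0.871534
R(abort switch) = exp(−0.0000769 × 2500) = 0.825101
R(discharge nozzle) = exp(−0.0000467 × 2500) = 0.889808
R(pressure switch) = exp(−0.000113 × 2500) = 0.753897
R(releasing panel) = exp(−0.0000999 × 2500) = 0.778996
R(agent cylinder valve) = exp(−0.0000480 × 2500) = 0.886920
R(smoke detector) = exp(−0.0000398 × 2500) = 0.905290
Parallel (discharge nozzle and pressure switch): 1 − (1 − 0.889808)(1 − 0.753897) = 0.972881
Series (abort switch and [0.972881]): 0.825101 × 0.972881 = 0.802725
Parallel (releasing panel and agent cylinder valve): 1 − (1 − 0.778996)(1 − 0.886920) = 0.975009
Series ([0.975009] and smoke detector): 0.975009 × 0.905290 = 0.882666
Parallel (manual pull station, [0.802725], and [0.882666]): 1 − (1 − 0.871534)(1 − 0.802725)(1 − 0.882666) = 0.9970

0.9970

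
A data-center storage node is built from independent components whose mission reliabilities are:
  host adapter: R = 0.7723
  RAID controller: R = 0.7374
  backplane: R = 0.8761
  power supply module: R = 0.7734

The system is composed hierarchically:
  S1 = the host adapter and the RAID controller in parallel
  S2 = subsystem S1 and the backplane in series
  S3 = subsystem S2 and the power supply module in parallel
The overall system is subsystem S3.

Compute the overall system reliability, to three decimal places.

Parallel (host adapter and RAID controller): 1 − (1 − 0.77230)(1 − 0.73740) = 0.94021
Series ([0.94021] and backplane): 0.94021 × 0.87610 = 0.82372
Parallel ([0.82372] and power supply module): 1 − (1 − 0.82372)(1 − 0.77340) = 0.960

0.960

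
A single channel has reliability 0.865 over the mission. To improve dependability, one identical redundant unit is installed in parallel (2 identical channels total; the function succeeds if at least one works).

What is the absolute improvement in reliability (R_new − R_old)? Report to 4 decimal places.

0.1168

R_before = 0.865
R_after = 1 − (1 − 0.865)^2 = 0.9818
ΔR = 0.9818 − 0.865 = 0.1168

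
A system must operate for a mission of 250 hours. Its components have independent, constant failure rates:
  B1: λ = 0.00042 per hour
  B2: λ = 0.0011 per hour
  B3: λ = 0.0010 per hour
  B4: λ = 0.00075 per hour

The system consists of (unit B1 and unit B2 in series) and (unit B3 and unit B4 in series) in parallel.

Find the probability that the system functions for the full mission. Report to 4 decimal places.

R(B1) = exp(−0.00042 × 250) = 0.900325
R(B2) = exp(−0.0011 × 250) = 0.759572
R(B3) = exp(−0.0010 × 250) = 0.778801
R(B4) = exp(−0.00075 × 250) = 0.829029
Series (B1 and B2): 0.900325 × 0.759572 = 0.683862
Series (B3 and B4): 0.778801 × 0.829029 = 0.645649
Parallel ([0.683862] and [0.645649]): 1 − (1 − 0.683862)(1 − 0.645649) = 0.8880

0.8880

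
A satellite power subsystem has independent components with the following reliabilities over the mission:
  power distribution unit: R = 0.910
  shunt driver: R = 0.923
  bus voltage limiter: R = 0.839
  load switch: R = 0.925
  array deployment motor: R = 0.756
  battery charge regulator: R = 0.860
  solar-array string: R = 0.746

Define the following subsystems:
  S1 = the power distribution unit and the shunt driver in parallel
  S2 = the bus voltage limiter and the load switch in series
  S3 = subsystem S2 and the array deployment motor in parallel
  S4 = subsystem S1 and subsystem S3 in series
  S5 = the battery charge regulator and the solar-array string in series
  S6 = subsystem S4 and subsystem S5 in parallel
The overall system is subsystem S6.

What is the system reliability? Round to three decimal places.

Parallel (power distribution unit and shunt driver): 1 − (1 − 0.91000)(1 − 0.92300) = 0.99307
Series (bus voltage limiter and load switch): 0.83900 × 0.92500 = 0.77608
Parallel ([0.77608] and array deployment motor): 1 − (1 − 0.77608)(1 − 0.75600) = 0.94536
Series ([0.99307] and [0.94536]): 0.99307 × 0.94536 = 0.93881
Series (battery charge regulator and solar-array string): 0.86000 × 0.74600 = 0.64156
Parallel ([0.93881] and [0.64156]): 1 − (1 − 0.93881)(1 − 0.64156) = 0.978

0.978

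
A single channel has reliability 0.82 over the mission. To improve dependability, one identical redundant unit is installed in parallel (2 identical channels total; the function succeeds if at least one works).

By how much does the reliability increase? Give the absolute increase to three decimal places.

0.148

R_before = 0.82
R_after = 1 − (1 − 0.82)^2 = 0.968
ΔR = 0.968 − 0.82 = 0.148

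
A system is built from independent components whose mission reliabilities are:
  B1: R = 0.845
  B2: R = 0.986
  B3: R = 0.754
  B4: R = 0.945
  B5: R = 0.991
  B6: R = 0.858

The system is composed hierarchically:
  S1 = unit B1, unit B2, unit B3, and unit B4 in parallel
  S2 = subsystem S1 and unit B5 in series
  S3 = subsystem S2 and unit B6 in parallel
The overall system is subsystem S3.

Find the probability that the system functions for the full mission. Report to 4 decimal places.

Parallel (B1, B2, B3, and B4): 1 − (1 − 0.845000)(1 − 0.986000)(1 − 0.754000)(1 − 0.945000) = 0.999971
Series ([0.999971] and B5): 0.999971 × 0.991000 = 0.990971
Parallel ([0.990971] and B6): 1 − (1 − 0.990971)(1 − 0.858000) = 0.9987

0.9987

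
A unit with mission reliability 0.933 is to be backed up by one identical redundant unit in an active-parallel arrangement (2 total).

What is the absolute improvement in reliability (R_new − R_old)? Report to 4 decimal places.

0.0625

R_before = 0.933
R_after = 1 − (1 − 0.933)^2 = 0.9955
ΔR = 0.9955 − 0.933 = 0.0625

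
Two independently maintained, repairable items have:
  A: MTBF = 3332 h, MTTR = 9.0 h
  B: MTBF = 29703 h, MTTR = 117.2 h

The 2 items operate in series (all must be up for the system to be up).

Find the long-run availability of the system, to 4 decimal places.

A(A) = MTBF/(MTBF+MTTR) = 3332/(3332+9.0) = 0.997306
A(B) = MTBF/(MTBF+MTTR) = 29703/(29703+117.2) = 0.996070
Series availability: 0.997306 × 0.996070 = 0.9934

0.9934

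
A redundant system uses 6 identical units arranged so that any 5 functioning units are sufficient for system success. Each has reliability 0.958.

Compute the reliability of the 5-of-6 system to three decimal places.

0.976

R = Σ_{i=5}^{6} C(6,i) p^i (1−p)^{6−i} with p = 0.958
C(6,5)·0.958^5·0.042^1 = 0.20334
C(6,6)·0.958^6·0.042^0 = 0.77302
Sum = 0.976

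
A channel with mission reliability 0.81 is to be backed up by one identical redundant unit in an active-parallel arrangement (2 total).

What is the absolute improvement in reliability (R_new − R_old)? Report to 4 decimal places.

0.1539

R_before = 0.81
R_after = 1 − (1 − 0.81)^2 = 0.9639
ΔR = 0.9639 − 0.81 = 0.1539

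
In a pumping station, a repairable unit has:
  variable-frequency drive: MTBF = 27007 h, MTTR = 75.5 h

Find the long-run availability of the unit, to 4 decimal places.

0.9972

A(variable-frequency drive) = MTBF/(MTBF+MTTR) = 27007/(27007+75.5) = 0.9972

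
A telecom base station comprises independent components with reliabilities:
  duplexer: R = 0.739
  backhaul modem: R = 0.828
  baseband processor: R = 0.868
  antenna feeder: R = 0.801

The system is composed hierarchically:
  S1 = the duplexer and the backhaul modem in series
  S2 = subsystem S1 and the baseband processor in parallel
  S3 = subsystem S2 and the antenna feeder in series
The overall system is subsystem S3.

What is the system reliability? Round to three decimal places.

0.760

Series (duplexer and backhaul modem): 0.73900 × 0.82800 = 0.61189
Parallel ([0.61189] and baseband processor): 1 − (1 − 0.61189)(1 − 0.86800) = 0.94877
Series ([0.94877] and antenna feeder): 0.94877 × 0.80100 = 0.760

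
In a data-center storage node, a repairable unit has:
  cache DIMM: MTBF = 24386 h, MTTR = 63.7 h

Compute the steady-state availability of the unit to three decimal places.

A(cache DIMM) = MTBF/(MTBF+MTTR) = 24386/(24386+63.7) = 0.997

0.997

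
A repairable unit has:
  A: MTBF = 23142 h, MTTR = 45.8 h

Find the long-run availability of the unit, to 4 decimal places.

0.9980

A(A) = MTBF/(MTBF+MTTR) = 23142/(23142+45.8) = 0.9980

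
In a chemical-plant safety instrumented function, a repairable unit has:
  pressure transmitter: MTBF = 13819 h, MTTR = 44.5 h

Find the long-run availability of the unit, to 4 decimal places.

A(pressure transmitter) = MTBF/(MTBF+MTTR) = 13819/(13819+44.5) = 0.9968

0.9968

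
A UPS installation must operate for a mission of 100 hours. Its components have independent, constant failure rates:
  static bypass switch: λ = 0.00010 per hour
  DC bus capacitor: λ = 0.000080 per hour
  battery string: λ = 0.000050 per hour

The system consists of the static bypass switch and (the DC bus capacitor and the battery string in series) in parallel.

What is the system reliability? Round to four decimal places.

0.9999

R(static bypass switch) = exp(−0.00010 × 100) = 0.990050
R(DC bus capacitor) = exp(−0.000080 × 100) = 0.992032
R(battery string) = exp(−0.000050 × 100) = 0.995012
Series (DC bus capacitor and battery string): 0.992032 × 0.995012 = 0.987084
Parallel (static bypass switch and [0.987084]): 1 − (1 − 0.990050)(1 − 0.987084) = 0.9999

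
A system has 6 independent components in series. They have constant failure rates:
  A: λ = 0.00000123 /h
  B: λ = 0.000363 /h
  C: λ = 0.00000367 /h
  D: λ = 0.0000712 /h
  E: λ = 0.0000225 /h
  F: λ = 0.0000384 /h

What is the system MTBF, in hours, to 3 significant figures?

Series of exponential components: λ_sys = Σ λ_i
λ_sys = 0.00000123 + 0.000363 + 0.00000367 + 0.0000712 + 0.0000225 + 0.0000384 = 5.0000e-04 /h
MTBF = 1 / λ_sys = 2000 h

2000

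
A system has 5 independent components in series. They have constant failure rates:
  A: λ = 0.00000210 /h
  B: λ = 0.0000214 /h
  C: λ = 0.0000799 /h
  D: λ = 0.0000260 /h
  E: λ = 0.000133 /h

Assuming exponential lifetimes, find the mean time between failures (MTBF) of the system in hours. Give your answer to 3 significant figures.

Series of exponential components: λ_sys = Σ λ_i
λ_sys = 0.00000210 + 0.0000214 + 0.0000799 + 0.0000260 + 0.000133 = 2.6240e-04 /h
MTBF = 1 / λ_sys = 3810 h

3810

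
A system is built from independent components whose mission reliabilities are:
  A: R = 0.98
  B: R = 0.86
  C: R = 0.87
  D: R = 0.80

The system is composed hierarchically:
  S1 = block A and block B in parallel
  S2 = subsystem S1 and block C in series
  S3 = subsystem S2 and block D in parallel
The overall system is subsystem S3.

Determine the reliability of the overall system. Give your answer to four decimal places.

Parallel (A and B): 1 − (1 − 0.980000)(1 − 0.860000) = 0.997200
Series ([0.997200] and C): 0.997200 × 0.870000 = 0.867564
Parallel ([0.867564] and D): 1 − (1 − 0.867564)(1 − 0.800000) = 0.9735

0.9735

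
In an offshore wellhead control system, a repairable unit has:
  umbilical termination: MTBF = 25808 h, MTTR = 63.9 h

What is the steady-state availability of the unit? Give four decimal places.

A(umbilical termination) = MTBF/(MTBF+MTTR) = 25808/(25808+63.9) = 0.9975

0.9975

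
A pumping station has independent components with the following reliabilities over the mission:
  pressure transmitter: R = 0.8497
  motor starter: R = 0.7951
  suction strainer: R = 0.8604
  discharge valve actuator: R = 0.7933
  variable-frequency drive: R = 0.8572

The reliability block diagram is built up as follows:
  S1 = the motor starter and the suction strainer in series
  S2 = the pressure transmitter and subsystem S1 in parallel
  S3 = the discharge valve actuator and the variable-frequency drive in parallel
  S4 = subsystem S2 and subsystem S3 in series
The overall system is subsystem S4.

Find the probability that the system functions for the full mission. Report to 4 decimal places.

0.9244

Series (motor starter and suction strainer): 0.795100 × 0.860400 = 0.684104
Parallel (pressure transmitter and [0.684104]): 1 − (1 − 0.849700)(1 − 0.684104) = 0.952521
Parallel (discharge valve actuator and variable-frequency drive): 1 − (1 − 0.793300)(1 − 0.857200) = 0.970483
Series ([0.952521] and [0.970483]): 0.952521 × 0.970483 = 0.9244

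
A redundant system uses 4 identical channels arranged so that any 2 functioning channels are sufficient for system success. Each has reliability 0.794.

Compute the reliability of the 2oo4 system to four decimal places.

0.9704

R = Σ_{i=2}^{4} C(4,i) p^i (1−p)^{4−i} with p = 0.794
C(4,2)·0.794^2·0.206^2 = 0.160519
C(4,3)·0.794^3·0.206^1 = 0.412467
C(4,4)·0.794^4·0.206^0 = 0.397450
Sum = 0.9704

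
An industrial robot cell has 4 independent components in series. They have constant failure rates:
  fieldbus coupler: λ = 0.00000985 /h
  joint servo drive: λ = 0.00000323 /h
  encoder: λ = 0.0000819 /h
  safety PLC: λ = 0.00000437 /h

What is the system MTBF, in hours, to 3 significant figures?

Series of exponential components: λ_sys = Σ λ_i
λ_sys = 0.00000985 + 0.00000323 + 0.0000819 + 0.00000437 = 9.9350e-05 /h
MTBF = 1 / λ_sys = 10100 h

10100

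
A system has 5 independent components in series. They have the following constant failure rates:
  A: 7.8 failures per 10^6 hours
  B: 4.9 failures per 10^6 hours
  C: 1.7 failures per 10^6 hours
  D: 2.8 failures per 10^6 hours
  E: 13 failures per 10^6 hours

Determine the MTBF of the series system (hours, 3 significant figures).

33100

Series of exponential components: λ_sys = Σ λ_i
λ_sys = 0.0000078 + 0.0000049 + 0.0000017 + 0.0000028 + 0.000013 = 3.0200e-05 /h
MTBF = 1 / λ_sys = 33100 h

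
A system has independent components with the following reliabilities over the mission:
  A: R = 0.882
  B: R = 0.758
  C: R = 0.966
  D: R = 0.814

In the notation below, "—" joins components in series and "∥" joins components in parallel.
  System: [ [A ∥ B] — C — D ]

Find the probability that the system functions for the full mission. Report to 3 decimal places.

Parallel (A and B): 1 − (1 − 0.88200)(1 − 0.75800) = 0.97144
Series ([0.97144], C, and D): 0.97144 × 0.96600 × 0.81400 = 0.764

0.764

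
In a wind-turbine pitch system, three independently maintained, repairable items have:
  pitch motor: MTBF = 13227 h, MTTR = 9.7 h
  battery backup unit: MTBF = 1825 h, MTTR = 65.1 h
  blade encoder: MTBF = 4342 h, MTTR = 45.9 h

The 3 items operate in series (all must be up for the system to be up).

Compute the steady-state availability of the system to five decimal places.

0.95476

A(pitch motor) = MTBF/(MTBF+MTTR) = 13227/(13227+9.7) = 0.999267
A(battery backup unit) = MTBF/(MTBF+MTTR) = 1825/(1825+65.1) = 0.965557
A(blade encoder) = MTBF/(MTBF+MTTR) = 4342/(4342+45.9) = 0.989539
Series availability: 0.999267 × 0.965557 × 0.989539 = 0.95476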